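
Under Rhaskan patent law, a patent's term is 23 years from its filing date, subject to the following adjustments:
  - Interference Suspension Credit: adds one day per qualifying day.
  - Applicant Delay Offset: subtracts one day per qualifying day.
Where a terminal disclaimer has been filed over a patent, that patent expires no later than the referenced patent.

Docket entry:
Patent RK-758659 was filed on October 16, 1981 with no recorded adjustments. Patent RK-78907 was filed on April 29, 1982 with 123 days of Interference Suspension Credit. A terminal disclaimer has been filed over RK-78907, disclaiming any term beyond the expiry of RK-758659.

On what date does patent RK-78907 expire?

Natural term of RK-78907:
  Base: filing + 23 years → 29 April 2005.
  Interference Suspension Credit: +123 days → 30 August 2005.
Expiry of referenced patent RK-758659:
  Base: filing + 23 years → 16 October 2004.
Terminal disclaimer: RK-78907 expires on the earlier of 30 August 2005 and 16 October 2004.

2004-10-16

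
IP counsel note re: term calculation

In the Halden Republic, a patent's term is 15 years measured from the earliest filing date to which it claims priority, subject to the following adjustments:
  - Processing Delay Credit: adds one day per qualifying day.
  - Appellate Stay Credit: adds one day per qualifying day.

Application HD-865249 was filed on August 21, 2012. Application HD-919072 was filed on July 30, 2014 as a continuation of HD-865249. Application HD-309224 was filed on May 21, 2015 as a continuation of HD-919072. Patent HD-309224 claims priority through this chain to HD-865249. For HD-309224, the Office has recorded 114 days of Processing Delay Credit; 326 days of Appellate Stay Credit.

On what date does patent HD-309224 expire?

Earliest priority filing: 21 August 2012.
Base term: 21 August 2012 + 15 years → 21 August 2027.
Processing Delay Credit: +114 days → 13 December 2027.
Appellate Stay Credit: +326 days → 3 November 2028.

November 3, 2028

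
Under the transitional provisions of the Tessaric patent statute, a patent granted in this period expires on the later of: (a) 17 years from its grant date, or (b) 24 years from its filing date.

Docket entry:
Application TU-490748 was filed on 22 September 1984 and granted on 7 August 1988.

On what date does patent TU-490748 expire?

2008-09-22

(a) grant + 17 years → 7 August 2005.
(b) filing + 24 years → 22 September 2008.
Later of the two: 22 September 2008.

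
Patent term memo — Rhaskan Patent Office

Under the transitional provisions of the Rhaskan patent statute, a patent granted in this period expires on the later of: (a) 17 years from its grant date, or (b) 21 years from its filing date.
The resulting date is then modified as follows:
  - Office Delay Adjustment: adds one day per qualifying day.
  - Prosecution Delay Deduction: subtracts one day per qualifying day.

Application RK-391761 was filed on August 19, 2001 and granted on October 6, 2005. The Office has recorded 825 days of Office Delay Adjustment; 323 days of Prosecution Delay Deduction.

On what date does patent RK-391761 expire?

(a) grant + 17 years → 6 October 2022.
(b) filing + 21 years → 19 August 2022.
Later of the two: 6 October 2022.
Office Delay Adjustment: +825 days → 8 January 2025.
Prosecution Delay Deduction: −323 days → 20 February 2024.

2024-02-20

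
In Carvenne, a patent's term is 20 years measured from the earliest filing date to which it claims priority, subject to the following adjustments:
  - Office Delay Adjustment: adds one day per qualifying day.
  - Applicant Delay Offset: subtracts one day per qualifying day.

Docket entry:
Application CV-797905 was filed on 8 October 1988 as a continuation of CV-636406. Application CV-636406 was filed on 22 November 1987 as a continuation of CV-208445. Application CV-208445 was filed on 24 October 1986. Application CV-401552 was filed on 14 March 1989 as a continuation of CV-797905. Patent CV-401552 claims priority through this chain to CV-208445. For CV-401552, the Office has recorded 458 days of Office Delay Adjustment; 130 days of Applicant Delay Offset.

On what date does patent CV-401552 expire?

Earliest priority filing: 24 October 1986.
Base term: 24 October 1986 + 20 years → 24 October 2006.
Office Delay Adjustment: +458 days → 25 January 2008.
Applicant Delay Offset: −130 days → 17 September 2007.

2007-09-17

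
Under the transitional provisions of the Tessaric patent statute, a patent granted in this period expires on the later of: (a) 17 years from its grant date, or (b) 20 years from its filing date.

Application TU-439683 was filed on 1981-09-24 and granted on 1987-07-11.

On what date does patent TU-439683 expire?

July 11, 2004

(a) grant + 17 years → 11 July 2004.
(b) filing + 20 years → 24 September 2001.
Later of the two: 11 July 2004.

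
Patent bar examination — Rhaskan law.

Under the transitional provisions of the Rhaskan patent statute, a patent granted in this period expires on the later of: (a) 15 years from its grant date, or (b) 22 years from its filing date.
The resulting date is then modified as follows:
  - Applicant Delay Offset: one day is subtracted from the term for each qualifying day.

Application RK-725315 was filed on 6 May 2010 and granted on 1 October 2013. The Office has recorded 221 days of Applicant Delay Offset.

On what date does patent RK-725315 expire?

2031-09-28

(a) grant + 15 years → 1 October 2028.
(b) filing + 22 years → 6 May 2032.
Later of the two: 6 May 2032.
Applicant Delay Offset: −221 days → 28 September 2031.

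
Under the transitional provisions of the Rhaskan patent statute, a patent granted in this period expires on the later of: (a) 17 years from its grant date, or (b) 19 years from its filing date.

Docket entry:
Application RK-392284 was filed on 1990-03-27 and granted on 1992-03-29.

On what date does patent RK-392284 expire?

March 29, 2009

(a) grant + 17 years → 29 March 2009.
(b) filing + 19 years → 27 March 2009.
Later of the two: 29 March 2009.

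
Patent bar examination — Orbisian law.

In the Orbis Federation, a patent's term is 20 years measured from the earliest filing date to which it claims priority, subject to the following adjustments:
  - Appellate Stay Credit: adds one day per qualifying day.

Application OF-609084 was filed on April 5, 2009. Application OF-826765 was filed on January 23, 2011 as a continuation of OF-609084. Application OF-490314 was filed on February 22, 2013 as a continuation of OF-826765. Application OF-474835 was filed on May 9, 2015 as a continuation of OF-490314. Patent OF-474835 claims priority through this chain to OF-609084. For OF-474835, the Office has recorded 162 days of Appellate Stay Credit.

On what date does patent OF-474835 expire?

2029-09-14

Earliest priority filing: 5 April 2009.
Base term: 5 April 2009 + 20 years → 5 April 2029.
Appellate Stay Credit: +162 days → 14 September 2029.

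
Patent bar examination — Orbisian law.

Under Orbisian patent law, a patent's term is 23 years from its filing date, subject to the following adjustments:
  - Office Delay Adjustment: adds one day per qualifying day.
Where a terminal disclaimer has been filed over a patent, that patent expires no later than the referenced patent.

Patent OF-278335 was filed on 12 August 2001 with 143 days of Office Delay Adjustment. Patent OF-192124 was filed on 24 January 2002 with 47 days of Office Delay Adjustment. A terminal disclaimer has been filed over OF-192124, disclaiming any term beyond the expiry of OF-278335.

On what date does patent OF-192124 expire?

Natural term of OF-192124:
  Base: filing + 23 years → 24 January 2025.
  Office Delay Adjustment: +47 days → 12 March 2025.
Expiry of referenced patent OF-278335:
  Base: filing + 23 years → 12 August 2024.
  Office Delay Adjustment: +143 days → 2 January 2025.
Terminal disclaimer: OF-192124 expires on the earlier of 12 March 2025 and 2 January 2025.

2025-01-02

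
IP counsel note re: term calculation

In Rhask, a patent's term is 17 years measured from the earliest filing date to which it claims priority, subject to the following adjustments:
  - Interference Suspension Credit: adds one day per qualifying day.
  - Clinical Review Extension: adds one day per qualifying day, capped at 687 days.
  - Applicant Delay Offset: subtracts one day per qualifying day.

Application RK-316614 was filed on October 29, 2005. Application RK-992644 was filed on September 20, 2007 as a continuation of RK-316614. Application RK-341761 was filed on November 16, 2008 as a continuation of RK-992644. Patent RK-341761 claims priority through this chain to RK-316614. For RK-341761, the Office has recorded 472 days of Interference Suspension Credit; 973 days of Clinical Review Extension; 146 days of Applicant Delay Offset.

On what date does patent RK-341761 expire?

August 7, 2025

Earliest priority filing: 29 October 2005.
Base term: 29 October 2005 + 17 years → 29 October 2022.
Interference Suspension Credit: +472 days → 13 February 2024.
Clinical Review Extension: 973 days claimed exceeds the 687-day cap, so +687 days → 31 December 2025.
Applicant Delay Offset: −146 days → 7 August 2025.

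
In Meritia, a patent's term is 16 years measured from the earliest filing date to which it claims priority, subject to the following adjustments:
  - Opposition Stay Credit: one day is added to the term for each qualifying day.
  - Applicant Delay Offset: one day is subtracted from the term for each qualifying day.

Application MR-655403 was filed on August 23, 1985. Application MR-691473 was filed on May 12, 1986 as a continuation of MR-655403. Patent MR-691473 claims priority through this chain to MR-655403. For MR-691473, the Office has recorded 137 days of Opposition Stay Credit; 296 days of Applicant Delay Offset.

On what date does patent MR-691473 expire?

March 17, 2001

Earliest priority filing: 23 August 1985.
Base term: 23 August 1985 + 16 years → 23 August 2001.
Opposition Stay Credit: +137 days → 7 January 2002.
Applicant Delay Offset: −296 days → 17 March 2001.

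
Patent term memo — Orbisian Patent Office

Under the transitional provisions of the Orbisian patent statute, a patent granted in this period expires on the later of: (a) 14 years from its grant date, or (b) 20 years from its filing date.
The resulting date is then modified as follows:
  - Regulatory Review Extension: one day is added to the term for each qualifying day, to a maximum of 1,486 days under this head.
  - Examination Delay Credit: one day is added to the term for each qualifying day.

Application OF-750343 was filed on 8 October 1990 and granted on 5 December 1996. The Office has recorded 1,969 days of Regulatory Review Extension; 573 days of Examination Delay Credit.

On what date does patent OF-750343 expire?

(a) grant + 14 years → 5 December 2010.
(b) filing + 20 years → 8 October 2010.
Later of the two: 5 December 2010.
Regulatory Review Extension: 1969 days claimed exceeds the 1486-day cap, so +1486 days → 30 December 2014.
Examination Delay Credit: +573 days → 25 July 2016.

2016-07-25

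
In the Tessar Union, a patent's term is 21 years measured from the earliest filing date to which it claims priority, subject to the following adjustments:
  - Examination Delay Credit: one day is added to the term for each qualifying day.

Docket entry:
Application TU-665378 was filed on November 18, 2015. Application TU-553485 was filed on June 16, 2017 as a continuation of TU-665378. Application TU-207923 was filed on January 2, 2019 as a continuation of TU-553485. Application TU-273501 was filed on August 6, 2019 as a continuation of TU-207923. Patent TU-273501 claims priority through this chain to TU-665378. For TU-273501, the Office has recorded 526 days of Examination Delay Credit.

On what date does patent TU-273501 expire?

Earliest priority filing: 18 November 2015.
Base term: 18 November 2015 + 21 years → 18 November 2036.
Examination Delay Credit: +526 days → 28 April 2038.

April 28, 2038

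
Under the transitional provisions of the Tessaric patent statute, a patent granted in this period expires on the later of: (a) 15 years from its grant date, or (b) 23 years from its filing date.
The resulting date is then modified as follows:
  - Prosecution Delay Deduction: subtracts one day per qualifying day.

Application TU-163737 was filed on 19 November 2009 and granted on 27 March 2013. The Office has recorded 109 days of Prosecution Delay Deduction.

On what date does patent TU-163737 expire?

2032-08-02

(a) grant + 15 years → 27 March 2028.
(b) filing + 23 years → 19 November 2032.
Later of the two: 19 November 2032.
Prosecution Delay Deduction: −109 days → 2 August 2032.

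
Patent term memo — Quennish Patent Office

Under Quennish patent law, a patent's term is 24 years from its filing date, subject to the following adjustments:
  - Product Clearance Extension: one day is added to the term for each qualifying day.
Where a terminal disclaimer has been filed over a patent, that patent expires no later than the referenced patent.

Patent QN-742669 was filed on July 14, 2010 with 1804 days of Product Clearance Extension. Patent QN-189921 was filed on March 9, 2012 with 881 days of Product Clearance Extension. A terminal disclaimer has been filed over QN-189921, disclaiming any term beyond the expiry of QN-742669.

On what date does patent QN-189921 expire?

2038-08-07

Natural term of QN-189921:
  Base: filing + 24 years → 9 March 2036.
  Product Clearance Extension: +881 days → 7 August 2038.
Expiry of referenced patent QN-742669:
  Base: filing + 24 years → 14 July 2034.
  Product Clearance Extension: +1804 days → 22 June 2039.
Terminal disclaimer: QN-189921 expires on the earlier of 7 August 2038 and 22 June 2039.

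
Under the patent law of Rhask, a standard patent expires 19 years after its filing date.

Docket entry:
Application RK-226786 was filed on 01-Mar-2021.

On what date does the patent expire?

Filing date + 19 years → 1 March 2040.

March 1, 2040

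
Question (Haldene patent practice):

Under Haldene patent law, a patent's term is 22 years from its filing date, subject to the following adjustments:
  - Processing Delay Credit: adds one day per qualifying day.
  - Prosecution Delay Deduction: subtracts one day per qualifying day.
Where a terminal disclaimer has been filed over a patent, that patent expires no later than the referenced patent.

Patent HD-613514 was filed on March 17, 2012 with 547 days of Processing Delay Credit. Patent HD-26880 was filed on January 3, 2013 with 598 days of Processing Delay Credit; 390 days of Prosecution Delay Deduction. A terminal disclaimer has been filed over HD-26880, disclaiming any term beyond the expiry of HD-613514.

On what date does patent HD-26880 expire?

July 30, 2035

Natural term of HD-26880:
  Base: filing + 22 years → 3 January 2035.
  Processing Delay Credit: +598 days → 23 August 2036.
  Prosecution Delay Deduction: −390 days → 30 July 2035.
Expiry of referenced patent HD-613514:
  Base: filing + 22 years → 17 March 2034.
  Processing Delay Credit: +547 days → 15 September 2035.
Terminal disclaimer: HD-26880 expires on the earlier of 30 July 2035 and 15 September 2035.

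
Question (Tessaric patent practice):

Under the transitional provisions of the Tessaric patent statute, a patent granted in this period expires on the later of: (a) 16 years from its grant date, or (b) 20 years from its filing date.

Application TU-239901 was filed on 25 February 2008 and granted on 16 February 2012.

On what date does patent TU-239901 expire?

February 25, 2028

(a) grant + 16 years → 16 February 2028.
(b) filing + 20 years → 25 February 2028.
Later of the two: 25 February 2028.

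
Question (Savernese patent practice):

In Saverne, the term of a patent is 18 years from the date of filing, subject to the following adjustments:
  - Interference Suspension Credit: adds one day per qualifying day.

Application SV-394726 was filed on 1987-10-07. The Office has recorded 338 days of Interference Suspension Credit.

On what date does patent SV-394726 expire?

September 10, 2006

Base term: filing date + 18 years → 7 October 2005.
Interference Suspension Credit: +338 days → 10 September 2006.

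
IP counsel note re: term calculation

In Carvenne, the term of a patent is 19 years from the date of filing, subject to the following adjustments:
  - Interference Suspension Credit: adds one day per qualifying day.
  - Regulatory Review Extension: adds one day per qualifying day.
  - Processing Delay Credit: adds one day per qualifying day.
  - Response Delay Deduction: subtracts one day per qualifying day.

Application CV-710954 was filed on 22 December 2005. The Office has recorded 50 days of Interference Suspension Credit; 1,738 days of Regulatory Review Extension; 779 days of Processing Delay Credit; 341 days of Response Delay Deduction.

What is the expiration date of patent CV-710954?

Base term: filing date + 19 years → 22 December 2024.
Interference Suspension Credit: +50 days → 10 February 2025.
Regulatory Review Extension: +1738 days → 14 November 2029.
Processing Delay Credit: +779 days → 2 January 2032.
Response Delay Deduction: −341 days → 26 January 2031.

2031-01-26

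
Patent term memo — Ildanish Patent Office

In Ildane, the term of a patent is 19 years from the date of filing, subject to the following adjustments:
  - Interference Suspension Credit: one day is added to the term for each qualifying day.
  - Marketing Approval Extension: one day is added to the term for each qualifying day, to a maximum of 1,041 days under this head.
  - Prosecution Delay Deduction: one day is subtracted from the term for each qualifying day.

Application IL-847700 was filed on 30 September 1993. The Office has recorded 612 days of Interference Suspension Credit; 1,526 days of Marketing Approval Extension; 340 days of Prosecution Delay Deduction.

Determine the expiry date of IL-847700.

May 5, 2016

Base term: filing date + 19 years → 30 September 2012.
Interference Suspension Credit: +612 days → 4 June 2014.
Marketing Approval Extension: 1526 days claimed exceeds the 1041-day cap, so +1041 days → 10 April 2017.
Prosecution Delay Deduction: −340 days → 5 May 2016.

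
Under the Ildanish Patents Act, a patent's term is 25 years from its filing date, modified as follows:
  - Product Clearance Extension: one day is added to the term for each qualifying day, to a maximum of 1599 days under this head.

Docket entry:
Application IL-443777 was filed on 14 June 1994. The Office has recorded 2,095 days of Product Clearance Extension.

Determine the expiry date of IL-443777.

Base term: filing date + 25 years → 14 June 2019.
Product Clearance Extension: 2095 days claimed exceeds the 1599-day cap, so +1599 days → 30 October 2023.

October 30, 2023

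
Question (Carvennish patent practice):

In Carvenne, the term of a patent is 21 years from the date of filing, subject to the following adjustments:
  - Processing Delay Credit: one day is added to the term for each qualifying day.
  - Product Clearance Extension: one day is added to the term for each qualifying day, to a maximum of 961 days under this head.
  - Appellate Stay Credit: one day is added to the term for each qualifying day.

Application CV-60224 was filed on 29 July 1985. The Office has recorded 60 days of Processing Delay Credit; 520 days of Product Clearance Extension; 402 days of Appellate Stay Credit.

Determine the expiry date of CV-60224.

April 6, 2009

Base term: filing date + 21 years → 29 July 2006.
Processing Delay Credit: +60 days → 27 September 2006.
Product Clearance Extension: 520 days (within the 961-day cap) → +520 days → 29 February 2008.
Appellate Stay Credit: +402 days → 6 April 2009.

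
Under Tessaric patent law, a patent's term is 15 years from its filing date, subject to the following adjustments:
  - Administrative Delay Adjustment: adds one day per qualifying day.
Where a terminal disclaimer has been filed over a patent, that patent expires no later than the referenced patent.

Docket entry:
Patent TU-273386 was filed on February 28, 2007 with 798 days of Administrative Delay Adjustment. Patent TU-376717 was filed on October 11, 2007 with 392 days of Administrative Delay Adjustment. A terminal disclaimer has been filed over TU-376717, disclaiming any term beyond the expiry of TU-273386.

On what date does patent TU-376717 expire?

2023-11-07

Natural term of TU-376717:
  Base: filing + 15 years → 11 October 2022.
  Administrative Delay Adjustment: +392 days → 7 November 2023.
Expiry of referenced patent TU-273386:
  Base: filing + 15 years → 28 February 2022.
  Administrative Delay Adjustment: +798 days → 6 May 2024.
Terminal disclaimer: TU-376717 expires on the earlier of 7 November 2023 and 6 May 2024.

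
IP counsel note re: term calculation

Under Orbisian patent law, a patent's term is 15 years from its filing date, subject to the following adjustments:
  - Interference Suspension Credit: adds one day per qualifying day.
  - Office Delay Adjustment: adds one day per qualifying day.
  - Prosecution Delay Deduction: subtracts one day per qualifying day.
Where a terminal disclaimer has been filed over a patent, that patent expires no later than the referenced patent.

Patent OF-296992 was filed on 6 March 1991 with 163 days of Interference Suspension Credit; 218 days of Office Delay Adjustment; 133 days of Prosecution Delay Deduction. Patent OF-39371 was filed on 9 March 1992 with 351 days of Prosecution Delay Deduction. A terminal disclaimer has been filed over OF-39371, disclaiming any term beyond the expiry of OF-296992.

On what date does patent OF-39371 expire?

Natural term of OF-39371:
  Base: filing + 15 years → 9 March 2007.
  Prosecution Delay Deduction: −351 days → 23 March 2006.
Expiry of referenced patent OF-296992:
  Base: filing + 15 years → 6 March 2006.
  Interference Suspension Credit: +163 days → 16 August 2006.
  Office Delay Adjustment: +218 days → 22 March 2007.
  Prosecution Delay Deduction: −133 days → 9 November 2006.
Terminal disclaimer: OF-39371 expires on the earlier of 23 March 2006 and 9 November 2006.

2006-03-23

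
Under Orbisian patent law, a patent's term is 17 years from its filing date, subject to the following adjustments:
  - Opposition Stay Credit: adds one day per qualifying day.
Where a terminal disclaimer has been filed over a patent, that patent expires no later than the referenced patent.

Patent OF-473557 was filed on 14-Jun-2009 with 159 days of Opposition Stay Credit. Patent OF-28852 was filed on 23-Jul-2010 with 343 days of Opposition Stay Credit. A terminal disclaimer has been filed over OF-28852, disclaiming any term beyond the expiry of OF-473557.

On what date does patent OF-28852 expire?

Natural term of OF-28852:
  Base: filing + 17 years → 23 July 2027.
  Opposition Stay Credit: +343 days → 30 June 2028.
Expiry of referenced patent OF-473557:
  Base: filing + 17 years → 14 June 2026.
  Opposition Stay Credit: +159 days → 20 November 2026.
Terminal disclaimer: OF-28852 expires on the earlier of 30 June 2028 and 20 November 2026.

November 20, 2026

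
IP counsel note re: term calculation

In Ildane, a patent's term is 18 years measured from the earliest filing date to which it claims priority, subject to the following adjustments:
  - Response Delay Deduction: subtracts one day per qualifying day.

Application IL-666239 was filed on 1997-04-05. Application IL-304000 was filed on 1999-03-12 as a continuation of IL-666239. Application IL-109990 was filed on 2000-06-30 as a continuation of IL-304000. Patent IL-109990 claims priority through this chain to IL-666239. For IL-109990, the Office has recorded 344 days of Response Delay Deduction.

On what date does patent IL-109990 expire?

April 26, 2014

Earliest priority filing: 5 April 1997.
Base term: 5 April 1997 + 18 years → 5 April 2015.
Response Delay Deduction: −344 days → 26 April 2014.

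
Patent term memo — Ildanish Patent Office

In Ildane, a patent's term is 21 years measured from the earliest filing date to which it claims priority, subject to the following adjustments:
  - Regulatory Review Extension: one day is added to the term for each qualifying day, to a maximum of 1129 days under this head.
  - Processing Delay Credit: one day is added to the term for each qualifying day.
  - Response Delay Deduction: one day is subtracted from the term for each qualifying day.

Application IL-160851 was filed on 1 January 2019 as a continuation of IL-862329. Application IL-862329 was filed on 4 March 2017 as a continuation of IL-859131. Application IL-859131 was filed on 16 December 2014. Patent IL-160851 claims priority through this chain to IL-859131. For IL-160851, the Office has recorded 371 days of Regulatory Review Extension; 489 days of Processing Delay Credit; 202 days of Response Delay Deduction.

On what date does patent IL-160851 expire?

October 4, 2037

Earliest priority filing: 16 December 2014.
Base term: 16 December 2014 + 21 years → 16 December 2035.
Regulatory Review Extension: 371 days (within the 1129-day cap) → +371 days → 21 December 2036.
Processing Delay Credit: +489 days → 24 April 2038.
Response Delay Deduction: −202 days → 4 October 2037.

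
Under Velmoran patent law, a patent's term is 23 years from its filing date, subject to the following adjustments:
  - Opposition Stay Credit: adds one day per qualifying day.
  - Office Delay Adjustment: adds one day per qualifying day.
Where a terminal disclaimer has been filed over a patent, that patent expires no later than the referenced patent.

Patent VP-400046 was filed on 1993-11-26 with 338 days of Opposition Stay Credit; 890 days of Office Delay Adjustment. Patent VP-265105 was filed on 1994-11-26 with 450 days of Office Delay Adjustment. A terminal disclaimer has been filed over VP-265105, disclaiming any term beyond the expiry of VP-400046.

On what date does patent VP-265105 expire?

Natural term of VP-265105:
  Base: filing + 23 years → 26 November 2017.
  Office Delay Adjustment: +450 days → 19 February 2019.
Expiry of referenced patent VP-400046:
  Base: filing + 23 years → 26 November 2016.
  Opposition Stay Credit: +338 days → 30 October 2017.
  Office Delay Adjustment: +890 days → 7 April 2020.
Terminal disclaimer: VP-265105 expires on the earlier of 19 February 2019 and 7 April 2020.

February 19, 2019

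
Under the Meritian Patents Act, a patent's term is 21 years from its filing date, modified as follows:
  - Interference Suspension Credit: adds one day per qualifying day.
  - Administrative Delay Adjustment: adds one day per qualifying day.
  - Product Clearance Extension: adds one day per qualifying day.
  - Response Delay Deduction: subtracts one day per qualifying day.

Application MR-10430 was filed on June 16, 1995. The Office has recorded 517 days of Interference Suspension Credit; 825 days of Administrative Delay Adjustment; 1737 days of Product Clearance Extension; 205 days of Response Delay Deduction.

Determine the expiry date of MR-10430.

Base term: filing date + 21 years → 16 June 2016.
Interference Suspension Credit: +517 days → 15 November 2017.
Administrative Delay Adjustment: +825 days → 18 February 2020.
Product Clearance Extension: +1737 days → 20 November 2024.
Response Delay Deduction: −205 days → 29 April 2024.

2024-04-29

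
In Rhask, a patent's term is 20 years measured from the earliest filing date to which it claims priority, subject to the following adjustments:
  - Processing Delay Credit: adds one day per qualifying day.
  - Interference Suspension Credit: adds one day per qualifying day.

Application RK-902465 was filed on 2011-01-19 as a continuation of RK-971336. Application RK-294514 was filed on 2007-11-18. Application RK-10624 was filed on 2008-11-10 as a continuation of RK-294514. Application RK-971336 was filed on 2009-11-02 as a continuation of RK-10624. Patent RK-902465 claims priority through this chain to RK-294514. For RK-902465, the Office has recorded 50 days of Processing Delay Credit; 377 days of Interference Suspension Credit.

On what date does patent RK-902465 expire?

Earliest priority filing: 18 November 2007.
Base term: 18 November 2007 + 20 years → 18 November 2027.
Processing Delay Credit: +50 days → 7 January 2028.
Interference Suspension Credit: +377 days → 18 January 2029.

2029-01-18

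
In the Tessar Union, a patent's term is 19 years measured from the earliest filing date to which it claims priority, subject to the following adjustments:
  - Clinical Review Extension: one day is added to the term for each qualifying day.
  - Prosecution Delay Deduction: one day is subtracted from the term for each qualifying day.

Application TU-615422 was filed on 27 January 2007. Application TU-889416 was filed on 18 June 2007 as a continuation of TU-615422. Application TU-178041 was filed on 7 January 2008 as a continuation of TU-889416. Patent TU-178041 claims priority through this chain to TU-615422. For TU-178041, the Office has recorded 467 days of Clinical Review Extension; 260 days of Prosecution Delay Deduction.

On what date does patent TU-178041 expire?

August 22, 2026

Earliest priority filing: 27 January 2007.
Base term: 27 January 2007 + 19 years → 27 January 2026.
Clinical Review Extension: +467 days → 9 May 2027.
Prosecution Delay Deduction: −260 days → 22 August 2026.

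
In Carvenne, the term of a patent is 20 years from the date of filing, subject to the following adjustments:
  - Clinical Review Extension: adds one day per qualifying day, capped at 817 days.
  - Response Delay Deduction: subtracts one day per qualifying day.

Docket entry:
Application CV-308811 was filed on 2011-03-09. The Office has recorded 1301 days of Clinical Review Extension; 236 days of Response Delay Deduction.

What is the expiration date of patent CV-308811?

2032-10-10

Base term: filing date + 20 years → 9 March 2031.
Clinical Review Extension: 1301 days claimed exceeds the 817-day cap, so +817 days → 3 June 2033.
Response Delay Deduction: −236 days → 10 October 2032.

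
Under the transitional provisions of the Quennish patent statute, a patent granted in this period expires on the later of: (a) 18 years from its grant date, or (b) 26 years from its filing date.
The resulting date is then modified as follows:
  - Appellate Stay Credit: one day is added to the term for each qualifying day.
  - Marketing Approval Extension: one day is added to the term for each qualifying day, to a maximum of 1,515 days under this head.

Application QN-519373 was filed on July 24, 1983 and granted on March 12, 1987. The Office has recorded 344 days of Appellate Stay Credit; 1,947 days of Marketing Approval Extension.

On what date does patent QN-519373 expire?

(a) grant + 18 years → 12 March 2005.
(b) filing + 26 years → 24 July 2009.
Later of the two: 24 July 2009.
Appellate Stay Credit: +344 days → 3 July 2010.
Marketing Approval Extension: 1947 days claimed exceeds the 1515-day cap, so +1515 days → 26 August 2014.

2014-08-26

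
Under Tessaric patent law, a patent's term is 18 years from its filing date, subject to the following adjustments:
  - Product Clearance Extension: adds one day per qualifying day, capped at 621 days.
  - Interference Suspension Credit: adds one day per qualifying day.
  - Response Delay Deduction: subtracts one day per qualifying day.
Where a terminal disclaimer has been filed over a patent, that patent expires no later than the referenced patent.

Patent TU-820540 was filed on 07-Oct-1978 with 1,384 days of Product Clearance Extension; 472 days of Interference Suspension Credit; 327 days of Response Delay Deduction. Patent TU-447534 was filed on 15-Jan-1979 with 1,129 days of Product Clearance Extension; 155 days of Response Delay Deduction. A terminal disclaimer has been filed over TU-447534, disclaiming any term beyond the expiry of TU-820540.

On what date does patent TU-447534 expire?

Natural term of TU-447534:
  Base: filing + 18 years → 15 January 1997.
  Product Clearance Extension: 1129 days claimed exceeds the 621-day cap, so +621 days → 28 September 1998.
  Response Delay Deduction: −155 days → 26 April 1998.
Expiry of referenced patent TU-820540:
  Base: filing + 18 years → 7 October 1996.
  Product Clearance Extension: 1384 days claimed exceeds the 621-day cap, so +621 days → 20 June 1998.
  Interference Suspension Credit: +472 days → 5 October 1999.
  Response Delay Deduction: −327 days → 12 November 1998.
Terminal disclaimer: TU-447534 expires on the earlier of 26 April 1998 and 12 November 1998.

1998-04-26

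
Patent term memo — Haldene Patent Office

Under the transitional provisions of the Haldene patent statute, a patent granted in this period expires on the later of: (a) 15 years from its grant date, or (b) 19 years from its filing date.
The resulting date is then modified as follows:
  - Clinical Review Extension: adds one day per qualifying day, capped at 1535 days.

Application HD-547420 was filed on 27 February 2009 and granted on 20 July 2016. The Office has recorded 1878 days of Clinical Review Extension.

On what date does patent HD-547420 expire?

October 2, 2035

(a) grant + 15 years → 20 July 2031.
(b) filing + 19 years → 27 February 2028.
Later of the two: 20 July 2031.
Clinical Review Extension: 1878 days claimed exceeds the 1535-day cap, so +1535 days → 2 October 2035.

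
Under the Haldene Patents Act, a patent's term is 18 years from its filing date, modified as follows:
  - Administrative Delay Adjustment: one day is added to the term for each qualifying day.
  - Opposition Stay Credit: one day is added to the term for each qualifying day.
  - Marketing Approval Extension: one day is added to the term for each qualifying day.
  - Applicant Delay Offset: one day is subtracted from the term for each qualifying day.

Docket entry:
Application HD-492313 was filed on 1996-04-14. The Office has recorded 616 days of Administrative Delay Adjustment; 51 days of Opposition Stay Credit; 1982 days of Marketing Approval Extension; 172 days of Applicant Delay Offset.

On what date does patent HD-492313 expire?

Base term: filing date + 18 years → 14 April 2014.
Administrative Delay Adjustment: +616 days → 21 December 2015.
Opposition Stay Credit: +51 days → 10 February 2016.
Marketing Approval Extension: +1982 days → 15 July 2021.
Applicant Delay Offset: −172 days → 24 January 2021.

2021-01-24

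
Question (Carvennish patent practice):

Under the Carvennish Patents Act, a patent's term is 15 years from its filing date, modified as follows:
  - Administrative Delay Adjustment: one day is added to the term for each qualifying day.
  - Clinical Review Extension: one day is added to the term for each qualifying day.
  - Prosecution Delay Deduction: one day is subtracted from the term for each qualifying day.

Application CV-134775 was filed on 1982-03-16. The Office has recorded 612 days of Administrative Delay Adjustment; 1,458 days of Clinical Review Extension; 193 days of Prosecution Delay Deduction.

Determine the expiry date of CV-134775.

2002-05-06

Base term: filing date + 15 years → 16 March 1997.
Administrative Delay Adjustment: +612 days → 18 November 1998.
Clinical Review Extension: +1458 days → 15 November 2002.
Prosecution Delay Deduction: −193 days → 6 May 2002.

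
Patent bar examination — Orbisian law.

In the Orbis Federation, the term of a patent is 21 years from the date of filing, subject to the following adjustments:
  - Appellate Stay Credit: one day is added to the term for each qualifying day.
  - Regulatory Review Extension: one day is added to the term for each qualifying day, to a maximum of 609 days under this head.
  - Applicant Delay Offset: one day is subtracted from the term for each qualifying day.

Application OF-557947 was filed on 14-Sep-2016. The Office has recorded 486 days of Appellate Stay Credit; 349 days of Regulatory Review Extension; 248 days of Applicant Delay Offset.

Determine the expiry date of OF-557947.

Base term: filing date + 21 years → 14 September 2037.
Appellate Stay Credit: +486 days → 13 January 2039.
Regulatory Review Extension: 349 days (within the 609-day cap) → +349 days → 28 December 2039.
Applicant Delay Offset: −248 days → 24 April 2039.

April 24, 2039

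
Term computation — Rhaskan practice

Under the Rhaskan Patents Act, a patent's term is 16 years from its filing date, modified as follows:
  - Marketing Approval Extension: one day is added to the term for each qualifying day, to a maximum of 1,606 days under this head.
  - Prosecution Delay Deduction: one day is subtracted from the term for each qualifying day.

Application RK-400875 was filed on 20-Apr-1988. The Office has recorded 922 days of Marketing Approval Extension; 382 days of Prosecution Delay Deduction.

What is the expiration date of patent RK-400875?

Base term: filing date + 16 years → 20 April 2004.
Marketing Approval Extension: 922 days (within the 1606-day cap) → +922 days → 29 October 2006.
Prosecution Delay Deduction: −382 days → 12 October 2005.

October 12, 2005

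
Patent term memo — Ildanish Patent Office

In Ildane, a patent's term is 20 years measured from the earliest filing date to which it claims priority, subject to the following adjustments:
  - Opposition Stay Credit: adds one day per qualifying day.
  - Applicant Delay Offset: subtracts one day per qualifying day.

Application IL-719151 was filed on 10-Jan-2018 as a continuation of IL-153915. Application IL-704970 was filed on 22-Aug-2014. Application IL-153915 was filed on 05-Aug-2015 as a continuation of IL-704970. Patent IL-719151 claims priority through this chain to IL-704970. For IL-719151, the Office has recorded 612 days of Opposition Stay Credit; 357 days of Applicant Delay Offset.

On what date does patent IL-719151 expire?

Earliest priority filing: 22 August 2014.
Base term: 22 August 2014 + 20 years → 22 August 2034.
Opposition Stay Credit: +612 days → 25 April 2036.
Applicant Delay Offset: −357 days → 4 May 2035.

May 4, 2035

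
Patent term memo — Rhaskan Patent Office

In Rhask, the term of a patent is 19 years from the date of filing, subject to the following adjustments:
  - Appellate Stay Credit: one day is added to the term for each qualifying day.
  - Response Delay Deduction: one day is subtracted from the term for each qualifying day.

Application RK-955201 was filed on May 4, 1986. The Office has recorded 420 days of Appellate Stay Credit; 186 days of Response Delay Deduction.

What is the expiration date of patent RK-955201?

Base term: filing date + 19 years → 4 May 2005.
Appellate Stay Credit: +420 days → 28 June 2006.
Response Delay Deduction: −186 days → 24 December 2005.

2005-12-24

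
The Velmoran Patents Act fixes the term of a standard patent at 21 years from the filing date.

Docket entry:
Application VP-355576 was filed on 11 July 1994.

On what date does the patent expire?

Filing date + 21 years → 11 July 2015.

2015-07-11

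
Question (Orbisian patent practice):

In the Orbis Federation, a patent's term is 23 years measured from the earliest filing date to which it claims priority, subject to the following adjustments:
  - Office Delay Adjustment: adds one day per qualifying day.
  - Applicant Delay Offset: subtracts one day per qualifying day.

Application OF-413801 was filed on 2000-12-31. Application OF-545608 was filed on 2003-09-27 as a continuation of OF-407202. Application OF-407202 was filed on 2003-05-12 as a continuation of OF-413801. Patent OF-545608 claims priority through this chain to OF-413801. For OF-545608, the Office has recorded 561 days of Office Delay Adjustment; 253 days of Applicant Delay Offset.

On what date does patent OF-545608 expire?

Earliest priority filing: 31 December 2000.
Base term: 31 December 2000 + 23 years → 31 December 2023.
Office Delay Adjustment: +561 days → 14 July 2025.
Applicant Delay Offset: −253 days → 3 November 2024.

2024-11-03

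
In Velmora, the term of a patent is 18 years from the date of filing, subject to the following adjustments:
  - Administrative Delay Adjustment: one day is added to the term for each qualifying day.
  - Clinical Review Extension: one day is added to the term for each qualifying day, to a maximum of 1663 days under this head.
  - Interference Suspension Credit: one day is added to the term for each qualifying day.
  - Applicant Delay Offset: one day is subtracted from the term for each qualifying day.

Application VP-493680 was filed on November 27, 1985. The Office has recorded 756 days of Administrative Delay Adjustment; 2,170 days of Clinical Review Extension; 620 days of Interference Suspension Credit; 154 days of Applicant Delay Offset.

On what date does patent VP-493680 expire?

Base term: filing date + 18 years → 27 November 2003.
Administrative Delay Adjustment: +756 days → 22 December 2005.
Clinical Review Extension: 2170 days claimed exceeds the 1663-day cap, so +1663 days → 12 July 2010.
Interference Suspension Credit: +620 days → 23 March 2012.
Applicant Delay Offset: −154 days → 21 October 2011.

October 21, 2011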